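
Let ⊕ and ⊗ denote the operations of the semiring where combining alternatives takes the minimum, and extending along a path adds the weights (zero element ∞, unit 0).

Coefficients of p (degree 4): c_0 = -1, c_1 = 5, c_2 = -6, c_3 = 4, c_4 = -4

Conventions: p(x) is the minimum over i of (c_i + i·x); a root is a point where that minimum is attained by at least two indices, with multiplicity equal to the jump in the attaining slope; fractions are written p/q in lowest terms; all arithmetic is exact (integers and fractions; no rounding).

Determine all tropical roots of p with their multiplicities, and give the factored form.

hull edge (i=0, c=-1) to (i=2, c=-6): slope -5/2, span 2
hull edge (i=2, c=-6) to (i=4, c=-4): slope 1, span 2
Factored form: p(x) = -4 ⊗ (x ⊕ (-1)) ⊗ (x ⊕ (-1)) ⊗ (x ⊕ 5/2) ⊗ (x ⊕ 5/2)
Answer: roots = -1 (mult 2), 5/2 (mult 2)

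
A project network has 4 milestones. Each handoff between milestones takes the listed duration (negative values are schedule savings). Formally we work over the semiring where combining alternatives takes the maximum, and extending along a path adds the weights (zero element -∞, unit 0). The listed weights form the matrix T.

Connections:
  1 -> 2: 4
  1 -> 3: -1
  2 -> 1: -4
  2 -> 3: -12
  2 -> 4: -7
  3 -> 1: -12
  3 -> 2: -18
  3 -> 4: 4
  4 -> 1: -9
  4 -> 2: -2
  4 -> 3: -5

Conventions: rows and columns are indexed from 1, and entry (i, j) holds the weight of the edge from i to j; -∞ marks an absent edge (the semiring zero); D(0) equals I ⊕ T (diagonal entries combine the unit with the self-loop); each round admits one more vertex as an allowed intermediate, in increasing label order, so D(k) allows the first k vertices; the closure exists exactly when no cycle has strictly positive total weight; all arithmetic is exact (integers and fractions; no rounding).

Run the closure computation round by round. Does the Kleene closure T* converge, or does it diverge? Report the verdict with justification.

D(0):
  [0, 4, -1, -∞]
  [-4, 0, -12, -7]
  [-12, -18, 0, 4]
  [-9, -2, -5, 0]
D(1):
  [0, 4, -1, -∞]
  [-4, 0, -5, -7]
  [-12, -8, 0, 4]
  [-9, -2, -5, 0]
D(2):
  [0, 4, -1, -3]
  [-4, 0, -5, -7]
  [-12, -8, 0, 4]
  [-6, -2, -5, 0]
D(3):
  [0, 4, -1, 3]
  [-4, 0, -5, -1]
  [-12, -8, 0, 4]
  [-6, -2, -5, 0]
D(4):
  [0, 4, -1, 3]
  [-4, 0, -5, -1]
  [-2, 2, 0, 4]
  [-6, -2, -5, 0]
Key observation: every diagonal entry stays at the unit through all rounds, so no improving cycle exists.
Answer: CONVERGES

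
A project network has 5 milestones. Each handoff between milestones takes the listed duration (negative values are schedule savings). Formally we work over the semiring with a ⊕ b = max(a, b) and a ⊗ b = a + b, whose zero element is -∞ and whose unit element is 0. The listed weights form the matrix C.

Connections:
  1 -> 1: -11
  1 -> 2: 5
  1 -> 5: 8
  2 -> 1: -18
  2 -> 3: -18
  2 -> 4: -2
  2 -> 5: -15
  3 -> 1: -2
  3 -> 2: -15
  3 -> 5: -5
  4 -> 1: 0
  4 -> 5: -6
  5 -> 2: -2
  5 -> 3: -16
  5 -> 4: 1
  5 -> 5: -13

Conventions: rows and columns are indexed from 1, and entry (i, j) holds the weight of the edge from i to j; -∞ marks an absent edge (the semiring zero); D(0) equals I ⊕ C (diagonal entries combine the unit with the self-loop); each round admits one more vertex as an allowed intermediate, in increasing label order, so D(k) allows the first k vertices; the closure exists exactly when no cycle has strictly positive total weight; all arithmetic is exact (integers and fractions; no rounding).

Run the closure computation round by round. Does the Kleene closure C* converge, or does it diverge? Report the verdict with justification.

D(0):
  [0, 5, -∞, -∞, 8]
  [-18, 0, -18, -2, -15]
  [-2, -15, 0, -∞, -5]
  [0, -∞, -∞, 0, -6]
  [-∞, -2, -16, 1, 0]
D(1):
  [0, 5, -∞, -∞, 8]
  [-18, 0, -18, -2, -10]
  [-2, 3, 0, -∞, 6]
  [0, 5, -∞, 0, 8]
  [-∞, -2, -16, 1, 0]
Detection: at round 2, diagonal entry (4, 4) turns strictly positive.
Key observation: the cycle 4->1->2->4 has total weight 0 + 5 + (-2), which is strictly positive.
Answer: DIVERGES — positive cycle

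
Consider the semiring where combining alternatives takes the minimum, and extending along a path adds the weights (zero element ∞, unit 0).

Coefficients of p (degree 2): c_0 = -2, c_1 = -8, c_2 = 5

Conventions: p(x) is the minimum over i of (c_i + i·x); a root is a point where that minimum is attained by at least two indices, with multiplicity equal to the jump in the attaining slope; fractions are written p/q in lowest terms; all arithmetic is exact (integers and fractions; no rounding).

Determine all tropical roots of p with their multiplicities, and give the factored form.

hull edge (i=0, c=-2) to (i=1, c=-8): slope -6, span 1
hull edge (i=1, c=-8) to (i=2, c=5): slope 13, span 1
Factored form: p(x) = 5 ⊗ (x ⊕ (-13)) ⊗ (x ⊕ 6)
Answer: roots = -13 (mult 1), 6 (mult 1)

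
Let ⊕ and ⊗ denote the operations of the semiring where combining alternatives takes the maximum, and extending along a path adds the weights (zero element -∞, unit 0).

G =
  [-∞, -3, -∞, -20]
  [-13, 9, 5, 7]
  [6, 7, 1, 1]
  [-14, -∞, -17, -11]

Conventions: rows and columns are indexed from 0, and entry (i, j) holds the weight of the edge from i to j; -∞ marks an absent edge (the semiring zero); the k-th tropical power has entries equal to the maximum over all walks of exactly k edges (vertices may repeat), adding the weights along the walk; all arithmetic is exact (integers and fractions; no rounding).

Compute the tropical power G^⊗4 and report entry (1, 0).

G^⊗2:
  [-16, 6, 2, 4]
  [11, 18, 14, 16]
  [7, 16, 12, 14]
  [-11, -10, -16, -16]
G^⊗3:
  [8, 15, 11, 13]
  [20, 27, 23, 25]
  [18, 25, 21, 23]
  [-10, -1, -5, -3]
G^⊗4:
  [17, 24, 20, 22]
  [29, 36, 32, 34]
  [27, 34, 30, 32]
  [1, 8, 4, 6]
Key observation: the optimum is the walk 1->1->1->2->0, with weight 9 + 9 + 5 + 6 = 29.
Optimal value attained by: walk 1->1->1->2->0.
Answer: (G^⊗4)[1][0] = 29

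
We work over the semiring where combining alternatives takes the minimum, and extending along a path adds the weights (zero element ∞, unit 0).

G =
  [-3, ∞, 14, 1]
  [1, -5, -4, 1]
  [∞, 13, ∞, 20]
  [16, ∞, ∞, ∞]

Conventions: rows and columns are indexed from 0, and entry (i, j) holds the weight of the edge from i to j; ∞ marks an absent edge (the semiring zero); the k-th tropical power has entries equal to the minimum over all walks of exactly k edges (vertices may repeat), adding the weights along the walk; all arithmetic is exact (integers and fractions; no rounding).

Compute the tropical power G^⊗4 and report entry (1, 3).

G^⊗2:
  [-6, 27, 11, -2]
  [-4, -10, -9, -4]
  [14, 8, 9, 14]
  [13, ∞, 30, 17]
G^⊗3:
  [-9, 22, 8, -5]
  [-9, -15, -14, -9]
  [9, 3, 4, 9]
  [10, 43, 27, 14]
G^⊗4:
  [-12, 17, 5, -8]
  [-14, -20, -19, -14]
  [4, -2, -1, 4]
  [7, 38, 24, 11]
Key observation: the optimum is the walk 1->1->1->1->3, with weight (-5) + (-5) + (-5) + 1 = -14.
Optimal value attained by: walk 1->1->1->1->3.
Answer: (G^⊗4)[1][3] = -14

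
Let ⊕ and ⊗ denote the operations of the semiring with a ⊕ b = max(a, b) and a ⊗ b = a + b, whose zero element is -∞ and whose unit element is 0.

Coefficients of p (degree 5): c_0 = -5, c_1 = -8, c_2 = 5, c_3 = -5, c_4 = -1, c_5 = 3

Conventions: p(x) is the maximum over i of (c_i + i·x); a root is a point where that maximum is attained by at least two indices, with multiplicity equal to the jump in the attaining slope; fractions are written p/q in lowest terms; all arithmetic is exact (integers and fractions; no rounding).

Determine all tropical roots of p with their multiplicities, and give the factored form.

hull edge (i=0, c=-5) to (i=2, c=5): slope 5, span 2
hull edge (i=2, c=5) to (i=5, c=3): slope -2/3, span 3
Factored form: p(x) = 3 ⊗ (x ⊕ (-5)) ⊗ (x ⊕ (-5)) ⊗ (x ⊕ 2/3) ⊗ (x ⊕ 2/3) ⊗ (x ⊕ 2/3)
Answer: roots = -5 (mult 2), 2/3 (mult 3)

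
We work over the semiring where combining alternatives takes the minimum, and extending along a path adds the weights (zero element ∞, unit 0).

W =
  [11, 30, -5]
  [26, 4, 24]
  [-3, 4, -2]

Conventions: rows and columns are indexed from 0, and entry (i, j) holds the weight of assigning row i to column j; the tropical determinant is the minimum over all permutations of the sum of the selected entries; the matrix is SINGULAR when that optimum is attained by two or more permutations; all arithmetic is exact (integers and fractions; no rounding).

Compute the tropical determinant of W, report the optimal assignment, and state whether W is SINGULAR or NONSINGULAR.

σ = (0, 1, 2): 11 + 4 + (-2) = 13
σ = (0, 2, 1): 11 + 24 + 4 = 39
σ = (1, 0, 2): 30 + 26 + (-2) = 54
σ = (1, 2, 0): 30 + 24 + (-3) = 51
σ = (2, 0, 1): (-5) + 26 + 4 = 25
σ = (2, 1, 0): (-5) + 4 + (-3) = -4
Optimal value attained by: σ = (2, 1, 0).
Answer: det⊕(W) = -4; verdict: NONSINGULAR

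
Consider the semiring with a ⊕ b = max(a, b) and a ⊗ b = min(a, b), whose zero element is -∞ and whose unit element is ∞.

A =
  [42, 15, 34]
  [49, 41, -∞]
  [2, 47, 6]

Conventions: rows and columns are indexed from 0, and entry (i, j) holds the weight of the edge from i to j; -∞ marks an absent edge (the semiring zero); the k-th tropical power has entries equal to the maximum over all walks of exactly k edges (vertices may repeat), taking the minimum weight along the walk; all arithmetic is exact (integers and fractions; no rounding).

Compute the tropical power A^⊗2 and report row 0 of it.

A^⊗2:
  [42, 34, 34]
  [42, 41, 34]
  [47, 41, 6]
Answer: row 0 of A^⊗2 = [42, 34, 34]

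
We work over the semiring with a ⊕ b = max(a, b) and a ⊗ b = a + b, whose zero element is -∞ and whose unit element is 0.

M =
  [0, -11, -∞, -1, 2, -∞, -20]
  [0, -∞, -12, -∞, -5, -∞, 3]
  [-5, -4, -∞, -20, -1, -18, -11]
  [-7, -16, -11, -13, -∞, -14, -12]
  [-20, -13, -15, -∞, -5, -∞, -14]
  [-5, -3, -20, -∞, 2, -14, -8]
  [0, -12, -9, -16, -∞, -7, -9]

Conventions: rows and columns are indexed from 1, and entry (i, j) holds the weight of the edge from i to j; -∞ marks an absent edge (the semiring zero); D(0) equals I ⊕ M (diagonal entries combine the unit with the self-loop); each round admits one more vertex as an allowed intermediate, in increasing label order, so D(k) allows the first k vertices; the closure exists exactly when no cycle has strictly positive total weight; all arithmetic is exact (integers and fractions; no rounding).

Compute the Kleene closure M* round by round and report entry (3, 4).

D(0):
  [0, -11, -∞, -1, 2, -∞, -20]
  [0, 0, -12, -∞, -5, -∞, 3]
  [-5, -4, 0, -20, -1, -18, -11]
  [-7, -16, -11, 0, -∞, -14, -12]
  [-20, -13, -15, -∞, 0, -∞, -14]
  [-5, -3, -20, -∞, 2, 0, -8]
  [0, -12, -9, -16, -∞, -7, 0]
D(1):
  [0, -11, -∞, -1, 2, -∞, -20]
  [0, 0, -12, -1, 2, -∞, 3]
  [-5, -4, 0, -6, -1, -18, -11]
  [-7, -16, -11, 0, -5, -14, -12]
  [-20, -13, -15, -21, 0, -∞, -14]
  [-5, -3, -20, -6, 2, 0, -8]
  [0, -11, -9, -1, 2, -7, 0]
D(2):
  [0, -11, -23, -1, 2, -∞, -8]
  [0, 0, -12, -1, 2, -∞, 3]
  [-4, -4, 0, -5, -1, -18, -1]
  [-7, -16, -11, 0, -5, -14, -12]
  [-13, -13, -15, -14, 0, -∞, -10]
  [-3, -3, -15, -4, 2, 0, 0]
  [0, -11, -9, -1, 2, -7, 0]
D(3):
  [0, -11, -23, -1, 2, -41, -8]
  [0, 0, -12, -1, 2, -30, 3]
  [-4, -4, 0, -5, -1, -18, -1]
  [-7, -15, -11, 0, -5, -14, -12]
  [-13, -13, -15, -14, 0, -33, -10]
  [-3, -3, -15, -4, 2, 0, 0]
  [0, -11, -9, -1, 2, -7, 0]
D(4):
  [0, -11, -12, -1, 2, -15, -8]
  [0, 0, -12, -1, 2, -15, 3]
  [-4, -4, 0, -5, -1, -18, -1]
  [-7, -15, -11, 0, -5, -14, -12]
  [-13, -13, -15, -14, 0, -28, -10]
  [-3, -3, -15, -4, 2, 0, 0]
  [0, -11, -9, -1, 2, -7, 0]
D(5):
  [0, -11, -12, -1, 2, -15, -8]
  [0, 0, -12, -1, 2, -15, 3]
  [-4, -4, 0, -5, -1, -18, -1]
  [-7, -15, -11, 0, -5, -14, -12]
  [-13, -13, -15, -14, 0, -28, -10]
  [-3, -3, -13, -4, 2, 0, 0]
  [0, -11, -9, -1, 2, -7, 0]
D(6):
  [0, -11, -12, -1, 2, -15, -8]
  [0, 0, -12, -1, 2, -15, 3]
  [-4, -4, 0, -5, -1, -18, -1]
  [-7, -15, -11, 0, -5, -14, -12]
  [-13, -13, -15, -14, 0, -28, -10]
  [-3, -3, -13, -4, 2, 0, 0]
  [0, -10, -9, -1, 2, -7, 0]
D(7):
  [0, -11, -12, -1, 2, -15, -8]
  [3, 0, -6, 2, 5, -4, 3]
  [-1, -4, 0, -2, 1, -8, -1]
  [-7, -15, -11, 0, -5, -14, -12]
  [-10, -13, -15, -11, 0, -17, -10]
  [0, -3, -9, -1, 2, 0, 0]
  [0, -10, -9, -1, 2, -7, 0]
Answer: M*[3][4] = -2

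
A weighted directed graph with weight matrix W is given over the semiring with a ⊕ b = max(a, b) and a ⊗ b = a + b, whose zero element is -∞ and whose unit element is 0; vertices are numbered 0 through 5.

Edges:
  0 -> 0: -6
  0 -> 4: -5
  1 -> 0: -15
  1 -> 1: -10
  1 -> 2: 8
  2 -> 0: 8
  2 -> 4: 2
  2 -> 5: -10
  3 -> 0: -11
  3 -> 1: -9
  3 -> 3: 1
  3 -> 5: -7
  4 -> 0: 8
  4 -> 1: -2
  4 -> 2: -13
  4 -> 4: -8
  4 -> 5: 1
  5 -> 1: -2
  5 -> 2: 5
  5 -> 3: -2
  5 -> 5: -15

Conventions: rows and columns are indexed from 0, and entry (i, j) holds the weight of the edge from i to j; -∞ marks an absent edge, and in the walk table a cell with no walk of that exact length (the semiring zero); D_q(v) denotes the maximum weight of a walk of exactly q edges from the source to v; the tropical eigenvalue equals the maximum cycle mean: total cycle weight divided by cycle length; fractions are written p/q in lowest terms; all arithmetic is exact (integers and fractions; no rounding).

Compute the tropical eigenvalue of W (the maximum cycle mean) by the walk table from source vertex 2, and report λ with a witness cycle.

q=0: [-∞, -∞, 0, -∞, -∞, -∞]
q=1: [8, -∞, -∞, -∞, 2, -10]
q=2: [10, 0, -5, -12, 3, 3]
q=3: [11, 1, 8, 1, 5, 4]
q=4: [16, 3, 9, 2, 10, 6]
q=5: [18, 8, 11, 4, 11, 11]
q=6: [19, 9, 16, 9, 13, 12]
Optimal cycle mean attained by: cycle 1->2->4->1, total 8 + 2 + (-2), length 3.
Answer: λ = 8/3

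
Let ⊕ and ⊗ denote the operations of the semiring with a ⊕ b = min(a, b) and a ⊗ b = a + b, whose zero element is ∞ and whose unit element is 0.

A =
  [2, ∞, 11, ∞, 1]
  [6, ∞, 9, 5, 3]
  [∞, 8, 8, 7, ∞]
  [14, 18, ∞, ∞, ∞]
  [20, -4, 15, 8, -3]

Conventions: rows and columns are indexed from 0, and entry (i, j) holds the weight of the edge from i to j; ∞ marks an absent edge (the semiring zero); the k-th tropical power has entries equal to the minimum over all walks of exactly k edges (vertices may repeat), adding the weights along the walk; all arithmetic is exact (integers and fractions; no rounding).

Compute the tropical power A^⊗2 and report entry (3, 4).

A^⊗2:
  [4, -3, 13, 9, -2]
  [8, -1, 17, 11, 0]
  [14, 16, 16, 13, 11]
  [16, ∞, 25, 23, 15]
  [2, -7, 5, 1, -6]
Key observation: the optimum is the walk 3->0->4, with weight 14 + 1 = 15.
Optimal value attained by: walk 3->0->4.
Answer: (A^⊗2)[3][4] = 15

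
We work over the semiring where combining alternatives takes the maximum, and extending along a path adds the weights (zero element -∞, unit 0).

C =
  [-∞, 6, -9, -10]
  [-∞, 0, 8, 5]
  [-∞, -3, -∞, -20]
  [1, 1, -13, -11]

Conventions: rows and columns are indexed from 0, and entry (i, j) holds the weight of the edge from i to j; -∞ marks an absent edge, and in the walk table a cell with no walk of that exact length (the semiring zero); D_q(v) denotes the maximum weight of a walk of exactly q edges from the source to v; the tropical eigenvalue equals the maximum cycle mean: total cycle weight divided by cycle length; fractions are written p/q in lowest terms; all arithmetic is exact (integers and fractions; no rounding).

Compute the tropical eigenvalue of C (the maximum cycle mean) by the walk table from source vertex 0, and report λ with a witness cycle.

q=0: [0, -∞, -∞, -∞]
q=1: [-∞, 6, -9, -10]
q=2: [-9, 6, 14, 11]
q=3: [12, 12, 14, 11]
q=4: [12, 18, 20, 17]
Optimal cycle mean attained by: cycle 0->1->3->0, total 6 + 5 + 1, length 3.
Answer: λ = 4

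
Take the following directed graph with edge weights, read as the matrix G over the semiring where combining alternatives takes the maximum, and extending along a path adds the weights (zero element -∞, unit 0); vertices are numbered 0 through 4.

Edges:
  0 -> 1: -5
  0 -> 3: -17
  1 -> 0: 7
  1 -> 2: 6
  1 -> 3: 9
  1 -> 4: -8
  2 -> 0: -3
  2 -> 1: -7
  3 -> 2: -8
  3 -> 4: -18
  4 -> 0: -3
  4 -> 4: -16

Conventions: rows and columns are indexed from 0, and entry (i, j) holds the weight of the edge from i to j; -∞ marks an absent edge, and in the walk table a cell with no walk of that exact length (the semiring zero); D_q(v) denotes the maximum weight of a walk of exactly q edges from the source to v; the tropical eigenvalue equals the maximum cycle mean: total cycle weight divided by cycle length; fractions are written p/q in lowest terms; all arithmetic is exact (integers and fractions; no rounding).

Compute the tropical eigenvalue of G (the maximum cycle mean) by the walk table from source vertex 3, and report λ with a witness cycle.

q=0: [-∞, -∞, -∞, 0, -∞]
q=1: [-∞, -∞, -8, -∞, -18]
q=2: [-11, -15, -∞, -∞, -34]
q=3: [-8, -16, -9, -6, -23]
q=4: [-9, -13, -10, -7, -24]
q=5: [-6, -14, -7, -4, -21]
Optimal cycle mean attained by: cycle 0->1->0, total (-5) + 7, length 2.
Answer: λ = 1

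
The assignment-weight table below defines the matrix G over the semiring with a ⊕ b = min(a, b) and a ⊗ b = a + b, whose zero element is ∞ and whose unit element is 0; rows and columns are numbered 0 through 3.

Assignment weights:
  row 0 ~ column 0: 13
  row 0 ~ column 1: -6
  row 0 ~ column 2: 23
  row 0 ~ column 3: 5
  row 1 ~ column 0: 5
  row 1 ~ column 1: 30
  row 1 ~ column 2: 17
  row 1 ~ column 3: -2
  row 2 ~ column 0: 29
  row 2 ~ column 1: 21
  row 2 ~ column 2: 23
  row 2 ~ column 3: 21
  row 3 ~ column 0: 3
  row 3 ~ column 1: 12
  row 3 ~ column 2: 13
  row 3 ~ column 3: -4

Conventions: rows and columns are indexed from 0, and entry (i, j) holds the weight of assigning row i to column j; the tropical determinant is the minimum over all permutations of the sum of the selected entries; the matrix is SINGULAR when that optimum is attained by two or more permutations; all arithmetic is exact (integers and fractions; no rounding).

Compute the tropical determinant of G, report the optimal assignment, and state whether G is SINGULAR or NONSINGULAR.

σ = (0, 1, 2, 3): 13 + 30 + 23 + (-4) = 62
σ = (0, 1, 3, 2): 13 + 30 + 21 + 13 = 77
σ = (0, 2, 1, 3): 13 + 17 + 21 + (-4) = 47
σ = (0, 2, 3, 1): 13 + 17 + 21 + 12 = 63
σ = (0, 3, 1, 2): 13 + (-2) + 21 + 13 = 45
σ = (0, 3, 2, 1): 13 + (-2) + 23 + 12 = 46
σ = (1, 0, 2, 3): (-6) + 5 + 23 + (-4) = 18
σ = (1, 0, 3, 2): (-6) + 5 + 21 + 13 = 33
σ = (1, 2, 0, 3): (-6) + 17 + 29 + (-4) = 36
σ = (1, 2, 3, 0): (-6) + 17 + 21 + 3 = 35
σ = (1, 3, 0, 2): (-6) + (-2) + 29 + 13 = 34
σ = (1, 3, 2, 0): (-6) + (-2) + 23 + 3 = 18
σ = (2, 0, 1, 3): 23 + 5 + 21 + (-4) = 45
σ = (2, 0, 3, 1): 23 + 5 + 21 + 12 = 61
σ = (2, 1, 0, 3): 23 + 30 + 29 + (-4) = 78
σ = (2, 1, 3, 0): 23 + 30 + 21 + 3 = 77
σ = (2, 3, 0, 1): 23 + (-2) + 29 + 12 = 62
σ = (2, 3, 1, 0): 23 + (-2) + 21 + 3 = 45
σ = (3, 0, 1, 2): 5 + 5 + 21 + 13 = 44
σ = (3, 0, 2, 1): 5 + 5 + 23 + 12 = 45
σ = (3, 1, 0, 2): 5 + 30 + 29 + 13 = 77
σ = (3, 1, 2, 0): 5 + 30 + 23 + 3 = 61
σ = (3, 2, 0, 1): 5 + 17 + 29 + 12 = 63
σ = (3, 2, 1, 0): 5 + 17 + 21 + 3 = 46
Optimal value attained by: σ = (1, 0, 2, 3).
Answer: det⊕(G) = 18; verdict: SINGULAR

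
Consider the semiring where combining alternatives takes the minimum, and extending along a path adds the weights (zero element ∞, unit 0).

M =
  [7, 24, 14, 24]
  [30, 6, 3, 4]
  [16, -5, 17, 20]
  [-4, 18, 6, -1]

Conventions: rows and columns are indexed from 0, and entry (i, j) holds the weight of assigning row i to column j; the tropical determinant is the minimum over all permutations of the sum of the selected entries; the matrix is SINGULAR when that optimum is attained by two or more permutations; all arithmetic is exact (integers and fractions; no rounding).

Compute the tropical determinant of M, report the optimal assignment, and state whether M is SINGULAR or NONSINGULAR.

σ = (0, 1, 2, 3): 7 + 6 + 17 + (-1) = 29
σ = (0, 1, 3, 2): 7 + 6 + 20 + 6 = 39
σ = (0, 2, 1, 3): 7 + 3 + (-5) + (-1) = 4
σ = (0, 2, 3, 1): 7 + 3 + 20 + 18 = 48
σ = (0, 3, 1, 2): 7 + 4 + (-5) + 6 = 12
σ = (0, 3, 2, 1): 7 + 4 + 17 + 18 = 46
σ = (1, 0, 2, 3): 24 + 30 + 17 + (-1) = 70
σ = (1, 0, 3, 2): 24 + 30 + 20 + 6 = 80
σ = (1, 2, 0, 3): 24 + 3 + 16 + (-1) = 42
σ = (1, 2, 3, 0): 24 + 3 + 20 + (-4) = 43
σ = (1, 3, 0, 2): 24 + 4 + 16 + 6 = 50
σ = (1, 3, 2, 0): 24 + 4 + 17 + (-4) = 41
σ = (2, 0, 1, 3): 14 + 30 + (-5) + (-1) = 38
σ = (2, 0, 3, 1): 14 + 30 + 20 + 18 = 82
σ = (2, 1, 0, 3): 14 + 6 + 16 + (-1) = 35
σ = (2, 1, 3, 0): 14 + 6 + 20 + (-4) = 36
σ = (2, 3, 0, 1): 14 + 4 + 16 + 18 = 52
σ = (2, 3, 1, 0): 14 + 4 + (-5) + (-4) = 9
σ = (3, 0, 1, 2): 24 + 30 + (-5) + 6 = 55
σ = (3, 0, 2, 1): 24 + 30 + 17 + 18 = 89
σ = (3, 1, 0, 2): 24 + 6 + 16 + 6 = 52
σ = (3, 1, 2, 0): 24 + 6 + 17 + (-4) = 43
σ = (3, 2, 0, 1): 24 + 3 + 16 + 18 = 61
σ = (3, 2, 1, 0): 24 + 3 + (-5) + (-4) = 18
Optimal value attained by: σ = (0, 2, 1, 3).
Answer: det⊕(M) = 4; verdict: NONSINGULAR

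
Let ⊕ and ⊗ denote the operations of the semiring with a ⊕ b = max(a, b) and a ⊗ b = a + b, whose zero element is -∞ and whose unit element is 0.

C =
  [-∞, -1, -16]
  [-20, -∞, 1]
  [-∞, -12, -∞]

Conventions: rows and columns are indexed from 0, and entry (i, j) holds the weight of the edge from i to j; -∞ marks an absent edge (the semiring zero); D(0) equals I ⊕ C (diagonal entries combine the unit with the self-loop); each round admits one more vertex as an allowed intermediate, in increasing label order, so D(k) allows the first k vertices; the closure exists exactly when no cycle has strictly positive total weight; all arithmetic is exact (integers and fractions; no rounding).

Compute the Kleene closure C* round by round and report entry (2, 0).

D(0):
  [0, -1, -16]
  [-20, 0, 1]
  [-∞, -12, 0]
D(1):
  [0, -1, -16]
  [-20, 0, 1]
  [-∞, -12, 0]
D(2):
  [0, -1, 0]
  [-20, 0, 1]
  [-32, -12, 0]
D(3):
  [0, -1, 0]
  [-20, 0, 1]
  [-32, -12, 0]
Answer: C*[2][0] = -32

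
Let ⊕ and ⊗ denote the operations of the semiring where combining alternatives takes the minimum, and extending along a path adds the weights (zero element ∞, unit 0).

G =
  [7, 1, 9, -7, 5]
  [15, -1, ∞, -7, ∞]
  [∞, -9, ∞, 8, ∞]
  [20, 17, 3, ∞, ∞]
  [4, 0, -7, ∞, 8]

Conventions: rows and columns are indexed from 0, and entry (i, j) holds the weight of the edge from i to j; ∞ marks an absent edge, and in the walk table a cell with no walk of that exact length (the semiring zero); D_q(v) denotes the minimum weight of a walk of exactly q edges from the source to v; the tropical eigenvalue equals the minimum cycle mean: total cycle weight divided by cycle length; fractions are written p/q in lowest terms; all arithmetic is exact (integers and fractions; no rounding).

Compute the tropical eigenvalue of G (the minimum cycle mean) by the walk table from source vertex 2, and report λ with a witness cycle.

q=0: [∞, ∞, 0, ∞, ∞]
q=1: [∞, -9, ∞, 8, ∞]
q=2: [6, -10, 11, -16, ∞]
q=3: [4, -11, -13, -17, 11]
q=4: [3, -22, -14, -18, 9]
q=5: [-7, -23, -15, -29, 8]
Optimal cycle mean attained by: cycle 1->3->2->1, total (-7) + 3 + (-9), length 3.
Answer: λ = -13/3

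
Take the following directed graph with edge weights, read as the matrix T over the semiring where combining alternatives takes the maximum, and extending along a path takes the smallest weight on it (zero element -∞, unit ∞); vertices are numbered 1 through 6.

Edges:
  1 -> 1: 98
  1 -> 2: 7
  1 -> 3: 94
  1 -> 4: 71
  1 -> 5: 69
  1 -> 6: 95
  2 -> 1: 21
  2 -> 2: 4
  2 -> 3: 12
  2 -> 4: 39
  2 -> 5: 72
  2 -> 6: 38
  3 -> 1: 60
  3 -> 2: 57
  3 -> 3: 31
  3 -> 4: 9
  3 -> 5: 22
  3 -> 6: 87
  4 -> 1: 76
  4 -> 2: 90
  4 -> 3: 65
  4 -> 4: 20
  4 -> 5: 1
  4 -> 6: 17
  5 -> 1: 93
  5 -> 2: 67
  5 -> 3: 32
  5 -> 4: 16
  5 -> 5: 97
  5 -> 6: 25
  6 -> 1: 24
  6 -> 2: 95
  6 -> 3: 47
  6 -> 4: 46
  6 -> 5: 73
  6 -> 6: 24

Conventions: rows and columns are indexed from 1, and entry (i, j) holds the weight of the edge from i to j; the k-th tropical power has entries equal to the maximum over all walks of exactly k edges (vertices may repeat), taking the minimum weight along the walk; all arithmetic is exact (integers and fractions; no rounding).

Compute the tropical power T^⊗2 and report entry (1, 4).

T^⊗2:
  [98, 95, 94, 71, 73, 95]
  [72, 67, 39, 38, 72, 25]
  [60, 87, 60, 60, 73, 60]
  [76, 57, 76, 71, 72, 76]
  [93, 67, 93, 71, 97, 93]
  [73, 67, 46, 39, 73, 47]
Key observation: the optimum is the walk 1->1->4, with weight 98 min 71 = 71.
Optimal value attained by: walk 1->1->4.
Answer: (T^⊗2)[1][4] = 71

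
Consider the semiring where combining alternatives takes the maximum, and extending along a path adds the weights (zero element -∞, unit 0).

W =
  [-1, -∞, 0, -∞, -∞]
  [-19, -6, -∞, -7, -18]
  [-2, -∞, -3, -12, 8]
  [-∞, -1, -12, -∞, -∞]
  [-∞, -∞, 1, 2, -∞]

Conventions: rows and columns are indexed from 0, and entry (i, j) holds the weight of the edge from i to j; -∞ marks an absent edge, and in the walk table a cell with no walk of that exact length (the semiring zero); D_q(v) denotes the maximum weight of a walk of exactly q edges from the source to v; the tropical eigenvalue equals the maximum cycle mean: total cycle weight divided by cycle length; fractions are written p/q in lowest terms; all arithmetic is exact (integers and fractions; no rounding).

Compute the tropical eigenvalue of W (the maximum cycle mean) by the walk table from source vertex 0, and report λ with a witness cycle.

q=0: [0, -∞, -∞, -∞, -∞]
q=1: [-1, -∞, 0, -∞, -∞]
q=2: [-2, -∞, -1, -12, 8]
q=3: [-3, -13, 9, 10, 7]
q=4: [7, 9, 8, 9, 17]
q=5: [6, 8, 18, 19, 16]
Optimal cycle mean attained by: cycle 2->4->2, total 8 + 1, length 2.
Answer: λ = 9/2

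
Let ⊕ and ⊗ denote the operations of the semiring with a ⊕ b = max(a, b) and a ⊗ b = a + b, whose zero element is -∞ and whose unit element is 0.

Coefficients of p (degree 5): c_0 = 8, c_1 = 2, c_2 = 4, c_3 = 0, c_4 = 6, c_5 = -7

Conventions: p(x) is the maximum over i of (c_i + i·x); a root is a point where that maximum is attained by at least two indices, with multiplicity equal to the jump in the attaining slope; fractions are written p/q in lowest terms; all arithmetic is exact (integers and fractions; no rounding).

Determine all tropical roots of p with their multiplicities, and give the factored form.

hull edge (i=0, c=8) to (i=4, c=6): slope -1/2, span 4
hull edge (i=4, c=6) to (i=5, c=-7): slope -13, span 1
Factored form: p(x) = -7 ⊗ (x ⊕ 1/2) ⊗ (x ⊕ 1/2) ⊗ (x ⊕ 1/2) ⊗ (x ⊕ 1/2) ⊗ (x ⊕ 13)
Answer: roots = 1/2 (mult 4), 13 (mult 1)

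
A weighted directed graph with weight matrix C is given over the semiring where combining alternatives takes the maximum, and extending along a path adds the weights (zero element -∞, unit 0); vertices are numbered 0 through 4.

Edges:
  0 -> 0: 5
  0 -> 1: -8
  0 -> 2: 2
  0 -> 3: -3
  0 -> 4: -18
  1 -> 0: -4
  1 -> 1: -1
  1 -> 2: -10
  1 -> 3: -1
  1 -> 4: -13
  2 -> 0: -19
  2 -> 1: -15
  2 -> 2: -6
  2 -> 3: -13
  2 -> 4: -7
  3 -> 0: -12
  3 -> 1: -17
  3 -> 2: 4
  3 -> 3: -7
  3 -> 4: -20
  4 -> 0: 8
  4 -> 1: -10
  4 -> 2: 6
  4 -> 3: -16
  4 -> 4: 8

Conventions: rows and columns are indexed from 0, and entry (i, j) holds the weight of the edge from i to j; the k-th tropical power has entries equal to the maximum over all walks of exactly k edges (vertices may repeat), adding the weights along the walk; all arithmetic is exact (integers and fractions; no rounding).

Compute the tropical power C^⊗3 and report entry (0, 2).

C^⊗2:
  [10, -3, 7, 2, -5]
  [1, -2, 3, -2, -5]
  [1, -16, -1, -16, 1]
  [-7, -11, -2, -9, -3]
  [16, 0, 14, 5, 16]
C^⊗3:
  [15, 2, 12, 7, 3]
  [6, -3, 3, -2, 3]
  [9, -7, 7, -2, 9]
  [5, -12, 3, -10, 5]
  [24, 8, 22, 13, 24]
Key observation: the optimum is the walk 0->0->0->2, with weight 5 + 5 + 2 = 12.
Optimal value attained by: walk 0->0->0->2.
Answer: (C^⊗3)[0][2] = 12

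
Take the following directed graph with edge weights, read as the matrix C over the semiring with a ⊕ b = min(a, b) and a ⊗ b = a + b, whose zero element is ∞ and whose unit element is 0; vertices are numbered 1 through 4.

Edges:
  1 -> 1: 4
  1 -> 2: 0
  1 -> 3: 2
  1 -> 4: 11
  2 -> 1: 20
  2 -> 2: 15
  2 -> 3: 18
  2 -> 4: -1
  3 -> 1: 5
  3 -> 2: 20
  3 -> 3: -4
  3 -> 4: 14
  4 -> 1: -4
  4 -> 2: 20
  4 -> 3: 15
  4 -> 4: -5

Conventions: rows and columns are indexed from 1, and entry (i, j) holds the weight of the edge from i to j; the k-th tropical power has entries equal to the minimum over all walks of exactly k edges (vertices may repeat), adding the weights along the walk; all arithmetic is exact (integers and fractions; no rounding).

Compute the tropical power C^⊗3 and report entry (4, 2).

C^⊗2:
  [7, 4, -2, -1]
  [-5, 19, 14, -6]
  [1, 5, -8, 9]
  [-9, -4, -2, -10]
C^⊗3:
  [-5, 7, -6, -6]
  [-10, -5, -3, -11]
  [-3, 1, -12, 4]
  [-14, -9, -7, -15]
Key observation: the optimum is the walk 4->4->1->2, with weight (-5) + (-4) + 0 = -9.
Optimal value attained by: walk 4->4->1->2.
Answer: (C^⊗3)[4][2] = -9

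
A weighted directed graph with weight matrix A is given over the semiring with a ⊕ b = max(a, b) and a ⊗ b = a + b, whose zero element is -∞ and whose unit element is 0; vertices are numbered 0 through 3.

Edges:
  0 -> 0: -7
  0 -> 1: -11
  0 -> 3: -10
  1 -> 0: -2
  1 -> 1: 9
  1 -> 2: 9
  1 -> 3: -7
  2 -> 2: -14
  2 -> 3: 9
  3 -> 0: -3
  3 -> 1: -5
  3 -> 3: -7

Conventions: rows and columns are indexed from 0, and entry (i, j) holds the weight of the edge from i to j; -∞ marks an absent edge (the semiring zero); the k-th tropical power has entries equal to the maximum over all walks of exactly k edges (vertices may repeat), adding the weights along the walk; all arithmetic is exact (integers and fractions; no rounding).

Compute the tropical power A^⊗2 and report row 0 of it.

A^⊗2:
  [-13, -2, -2, -17]
  [7, 18, 18, 18]
  [6, 4, -28, 2]
  [-7, 4, 4, -12]
Answer: row 0 of A^⊗2 = [-13, -2, -2, -17]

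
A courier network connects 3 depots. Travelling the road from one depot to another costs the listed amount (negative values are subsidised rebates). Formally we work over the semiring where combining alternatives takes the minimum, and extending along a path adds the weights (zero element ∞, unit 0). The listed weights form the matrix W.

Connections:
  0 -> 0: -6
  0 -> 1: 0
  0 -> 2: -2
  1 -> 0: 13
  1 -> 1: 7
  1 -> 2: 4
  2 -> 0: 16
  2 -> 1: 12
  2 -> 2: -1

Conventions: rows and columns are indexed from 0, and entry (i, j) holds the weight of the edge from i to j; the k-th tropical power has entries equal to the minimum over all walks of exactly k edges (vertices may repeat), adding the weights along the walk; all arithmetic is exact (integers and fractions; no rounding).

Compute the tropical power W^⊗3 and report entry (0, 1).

W^⊗2:
  [-12, -6, -8]
  [7, 13, 3]
  [10, 11, -2]
W^⊗3:
  [-18, -12, -14]
  [1, 7, 2]
  [4, 10, -3]
Key observation: the optimum is the walk 0->0->0->1, with weight (-6) + (-6) + 0 = -12.
Optimal value attained by: walk 0->0->0->1.
Answer: (W^⊗3)[0][1] = -12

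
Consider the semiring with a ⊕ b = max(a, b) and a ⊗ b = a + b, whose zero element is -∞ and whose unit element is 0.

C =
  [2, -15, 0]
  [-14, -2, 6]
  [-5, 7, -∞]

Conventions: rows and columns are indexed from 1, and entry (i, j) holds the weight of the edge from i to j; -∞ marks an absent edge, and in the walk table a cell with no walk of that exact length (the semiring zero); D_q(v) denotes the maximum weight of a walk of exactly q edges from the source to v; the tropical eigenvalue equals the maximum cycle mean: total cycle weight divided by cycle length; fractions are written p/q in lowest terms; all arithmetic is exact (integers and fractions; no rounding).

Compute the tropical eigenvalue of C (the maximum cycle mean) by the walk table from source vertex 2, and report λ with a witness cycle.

q=0: [-∞, 0, -∞]
q=1: [-14, -2, 6]
q=2: [1, 13, 4]
q=3: [3, 11, 19]
Optimal cycle mean attained by: cycle 2->3->2, total 6 + 7, length 2.
Answer: λ = 13/2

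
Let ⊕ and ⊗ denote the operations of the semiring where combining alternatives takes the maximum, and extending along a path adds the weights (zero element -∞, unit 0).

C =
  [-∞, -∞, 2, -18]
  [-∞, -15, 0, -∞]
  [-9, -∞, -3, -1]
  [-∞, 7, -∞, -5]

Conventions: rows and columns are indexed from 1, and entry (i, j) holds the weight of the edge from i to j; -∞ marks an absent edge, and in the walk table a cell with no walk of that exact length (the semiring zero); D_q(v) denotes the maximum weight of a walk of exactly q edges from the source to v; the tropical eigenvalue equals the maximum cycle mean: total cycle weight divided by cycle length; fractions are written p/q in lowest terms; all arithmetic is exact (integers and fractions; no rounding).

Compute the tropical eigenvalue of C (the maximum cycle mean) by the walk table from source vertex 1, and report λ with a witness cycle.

q=0: [0, -∞, -∞, -∞]
q=1: [-∞, -∞, 2, -18]
q=2: [-7, -11, -1, 1]
q=3: [-10, 8, -4, -2]
q=4: [-13, 5, 8, -5]
Optimal cycle mean attained by: cycle 2->3->4->2, total 0 + (-1) + 7, length 3.
Answer: λ = 2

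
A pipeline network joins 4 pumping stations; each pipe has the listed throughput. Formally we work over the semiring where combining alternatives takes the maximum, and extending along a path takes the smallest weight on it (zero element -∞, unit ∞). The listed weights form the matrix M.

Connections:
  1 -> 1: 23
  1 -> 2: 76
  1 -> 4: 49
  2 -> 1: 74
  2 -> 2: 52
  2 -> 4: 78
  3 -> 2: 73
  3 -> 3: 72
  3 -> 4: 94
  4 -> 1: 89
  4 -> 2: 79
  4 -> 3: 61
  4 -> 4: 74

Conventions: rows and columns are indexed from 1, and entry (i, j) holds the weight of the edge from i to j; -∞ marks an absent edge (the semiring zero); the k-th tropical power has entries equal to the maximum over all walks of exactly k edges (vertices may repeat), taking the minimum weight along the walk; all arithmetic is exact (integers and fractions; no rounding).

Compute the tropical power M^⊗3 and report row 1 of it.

M^⊗2:
  [74, 52, 49, 76]
  [78, 78, 61, 74]
  [89, 79, 72, 74]
  [74, 76, 61, 78]
M^⊗3:
  [76, 76, 61, 74]
  [74, 76, 61, 78]
  [74, 76, 72, 78]
  [78, 78, 61, 76]
Answer: row 1 of M^⊗3 = [76, 76, 61, 74]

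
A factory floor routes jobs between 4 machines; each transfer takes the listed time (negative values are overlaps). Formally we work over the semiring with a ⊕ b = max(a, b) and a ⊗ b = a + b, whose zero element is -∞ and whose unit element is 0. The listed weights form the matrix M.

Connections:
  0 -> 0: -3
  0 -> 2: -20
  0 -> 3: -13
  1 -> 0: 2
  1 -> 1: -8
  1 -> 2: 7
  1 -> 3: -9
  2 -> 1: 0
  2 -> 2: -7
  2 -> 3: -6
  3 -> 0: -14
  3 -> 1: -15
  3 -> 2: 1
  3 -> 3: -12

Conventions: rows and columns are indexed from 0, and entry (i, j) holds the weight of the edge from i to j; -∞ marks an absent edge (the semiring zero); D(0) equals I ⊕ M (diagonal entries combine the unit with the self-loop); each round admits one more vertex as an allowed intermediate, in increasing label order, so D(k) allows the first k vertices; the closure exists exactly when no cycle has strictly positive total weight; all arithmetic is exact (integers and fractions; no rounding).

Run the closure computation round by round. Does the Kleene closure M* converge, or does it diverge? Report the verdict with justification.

D(0):
  [0, -∞, -20, -13]
  [2, 0, 7, -9]
  [-∞, 0, 0, -6]
  [-14, -15, 1, 0]
D(1):
  [0, -∞, -20, -13]
  [2, 0, 7, -9]
  [-∞, 0, 0, -6]
  [-14, -15, 1, 0]
Detection: at round 2, diagonal entry (2, 2) turns strictly positive.
Key observation: the cycle 2->1->2 has total weight 0 + 7, which is strictly positive.
Answer: DIVERGES — positive cycle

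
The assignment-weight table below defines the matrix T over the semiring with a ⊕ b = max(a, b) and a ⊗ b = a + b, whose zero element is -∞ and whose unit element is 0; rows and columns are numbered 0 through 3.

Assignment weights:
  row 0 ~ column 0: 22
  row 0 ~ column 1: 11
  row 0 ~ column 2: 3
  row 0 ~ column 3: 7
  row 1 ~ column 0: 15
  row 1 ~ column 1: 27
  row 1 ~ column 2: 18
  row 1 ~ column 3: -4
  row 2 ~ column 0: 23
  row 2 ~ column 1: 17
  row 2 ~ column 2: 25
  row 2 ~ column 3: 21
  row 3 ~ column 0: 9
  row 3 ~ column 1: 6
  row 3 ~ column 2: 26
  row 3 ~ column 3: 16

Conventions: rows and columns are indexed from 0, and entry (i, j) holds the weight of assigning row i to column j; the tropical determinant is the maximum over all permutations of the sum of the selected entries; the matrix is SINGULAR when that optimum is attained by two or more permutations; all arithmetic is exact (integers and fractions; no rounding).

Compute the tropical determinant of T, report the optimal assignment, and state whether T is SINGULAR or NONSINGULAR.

σ = (0, 1, 2, 3): 22 + 27 + 25 + 16 = 90
σ = (0, 1, 3, 2): 22 + 27 + 21 + 26 = 96
σ = (0, 2, 1, 3): 22 + 18 + 17 + 16 = 73
σ = (0, 2, 3, 1): 22 + 18 + 21 + 6 = 67
σ = (0, 3, 1, 2): 22 + (-4) + 17 + 26 = 61
σ = (0, 3, 2, 1): 22 + (-4) + 25 + 6 = 49
σ = (1, 0, 2, 3): 11 + 15 + 25 + 16 = 67
σ = (1, 0, 3, 2): 11 + 15 + 21 + 26 = 73
σ = (1, 2, 0, 3): 11 + 18 + 23 + 16 = 68
σ = (1, 2, 3, 0): 11 + 18 + 21 + 9 = 59
σ = (1, 3, 0, 2): 11 + (-4) + 23 + 26 = 56
σ = (1, 3, 2, 0): 11 + (-4) + 25 + 9 = 41
σ = (2, 0, 1, 3): 3 + 15 + 17 + 16 = 51
σ = (2, 0, 3, 1): 3 + 15 + 21 + 6 = 45
σ = (2, 1, 0, 3): 3 + 27 + 23 + 16 = 69
σ = (2, 1, 3, 0): 3 + 27 + 21 + 9 = 60
σ = (2, 3, 0, 1): 3 + (-4) + 23 + 6 = 28
σ = (2, 3, 1, 0): 3 + (-4) + 17 + 9 = 25
σ = (3, 0, 1, 2): 7 + 15 + 17 + 26 = 65
σ = (3, 0, 2, 1): 7 + 15 + 25 + 6 = 53
σ = (3, 1, 0, 2): 7 + 27 + 23 + 26 = 83
σ = (3, 1, 2, 0): 7 + 27 + 25 + 9 = 68
σ = (3, 2, 0, 1): 7 + 18 + 23 + 6 = 54
σ = (3, 2, 1, 0): 7 + 18 + 17 + 9 = 51
Optimal value attained by: σ = (0, 1, 3, 2).
Answer: det⊕(T) = 96; verdict: NONSINGULAR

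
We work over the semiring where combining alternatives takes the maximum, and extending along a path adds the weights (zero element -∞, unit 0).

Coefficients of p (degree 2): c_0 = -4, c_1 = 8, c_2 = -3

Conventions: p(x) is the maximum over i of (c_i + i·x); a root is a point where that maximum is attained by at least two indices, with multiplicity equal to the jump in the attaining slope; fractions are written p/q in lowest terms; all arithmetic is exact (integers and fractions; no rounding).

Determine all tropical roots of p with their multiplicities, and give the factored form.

hull edge (i=0, c=-4) to (i=1, c=8): slope 12, span 1
hull edge (i=1, c=8) to (i=2, c=-3): slope -11, span 1
Factored form: p(x) = -3 ⊗ (x ⊕ (-12)) ⊗ (x ⊕ 11)
Answer: roots = -12 (mult 1), 11 (mult 1)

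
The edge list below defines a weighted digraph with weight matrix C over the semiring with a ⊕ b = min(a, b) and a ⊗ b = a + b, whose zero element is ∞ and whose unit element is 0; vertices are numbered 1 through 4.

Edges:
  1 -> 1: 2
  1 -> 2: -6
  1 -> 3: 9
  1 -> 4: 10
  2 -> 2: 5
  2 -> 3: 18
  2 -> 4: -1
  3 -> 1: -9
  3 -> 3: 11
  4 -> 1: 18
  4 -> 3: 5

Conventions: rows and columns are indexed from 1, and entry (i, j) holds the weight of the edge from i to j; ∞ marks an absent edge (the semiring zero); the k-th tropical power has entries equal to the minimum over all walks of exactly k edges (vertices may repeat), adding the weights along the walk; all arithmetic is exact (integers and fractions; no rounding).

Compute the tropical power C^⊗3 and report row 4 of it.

C^⊗2:
  [0, -4, 11, -7]
  [9, 10, 4, 4]
  [-7, -15, 0, 1]
  [-4, 12, 16, 28]
C^⊗3:
  [2, -6, -2, -5]
  [-5, 3, 9, 9]
  [-9, -13, 2, -16]
  [-2, -10, 5, 6]
Answer: row 4 of C^⊗3 = [-2, -10, 5, 6]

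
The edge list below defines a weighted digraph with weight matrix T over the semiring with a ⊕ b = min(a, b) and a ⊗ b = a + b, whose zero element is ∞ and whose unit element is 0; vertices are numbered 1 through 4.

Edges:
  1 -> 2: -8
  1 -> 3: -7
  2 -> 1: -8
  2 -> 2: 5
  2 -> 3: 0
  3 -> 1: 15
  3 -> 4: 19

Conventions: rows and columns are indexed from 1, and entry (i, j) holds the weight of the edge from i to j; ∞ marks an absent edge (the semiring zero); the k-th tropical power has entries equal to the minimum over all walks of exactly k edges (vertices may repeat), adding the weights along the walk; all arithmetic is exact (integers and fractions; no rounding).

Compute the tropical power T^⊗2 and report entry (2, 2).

T^⊗2:
  [-16, -3, -8, 12]
  [-3, -16, -15, 19]
  [∞, 7, 8, ∞]
  [∞, ∞, ∞, ∞]
Key observation: the optimum is the walk 2->1->2, with weight (-8) + (-8) = -16.
Optimal value attained by: walk 2->1->2.
Answer: (T^⊗2)[2][2] = -16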